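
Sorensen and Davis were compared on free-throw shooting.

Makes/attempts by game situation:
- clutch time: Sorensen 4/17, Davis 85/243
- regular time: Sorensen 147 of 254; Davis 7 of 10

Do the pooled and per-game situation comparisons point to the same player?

Clutch time: Sorensen 4/17 = 23.5%, Davis 85/243 = 35.0% → Davis
Regular time: Sorensen 147/254 = 57.9%, Davis 7/10 = 70.0% → Davis
Overall: Sorensen 151/271 = 55.7%, Davis 92/253 = 36.4% → Sorensen
Davis wins each game group but Sorensen wins overall — the comparison reverses. Davis's attempts skew toward clutch time, which has a lower base rate.

No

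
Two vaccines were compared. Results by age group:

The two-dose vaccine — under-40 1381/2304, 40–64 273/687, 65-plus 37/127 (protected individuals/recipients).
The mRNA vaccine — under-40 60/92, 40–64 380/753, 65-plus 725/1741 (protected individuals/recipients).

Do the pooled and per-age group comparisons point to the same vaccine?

Under-40: the two-dose vaccine 1381/2304 = 59.9%, the mRNA vaccine 60/92 = 65.2% → the mRNA vaccine
40–64: the two-dose vaccine 273/687 = 39.7%, the mRNA vaccine 380/753 = 50.5% → the mRNA vaccine
65-plus: the two-dose vaccine 37/127 = 29.1%, the mRNA vaccine 725/1741 = 41.6% → the mRNA vaccine
Overall: the two-dose vaccine 1691/3118 = 54.2%, the mRNA vaccine 1165/2586 = 45.1% → the two-dose vaccine
The mRNA vaccine wins each age group but the two-dose vaccine wins overall — the comparison reverses. The mRNA vaccine's recipients skew toward 65-plus, which has a lower base rate.

No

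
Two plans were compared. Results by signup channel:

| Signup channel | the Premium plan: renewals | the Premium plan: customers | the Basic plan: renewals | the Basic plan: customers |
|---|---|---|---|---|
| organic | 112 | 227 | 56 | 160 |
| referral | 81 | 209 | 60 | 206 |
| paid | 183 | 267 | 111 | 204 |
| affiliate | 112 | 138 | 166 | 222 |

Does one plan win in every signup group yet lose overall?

No

Organic: the Premium plan 112/227 = 49.3%, the Basic plan 56/160 = 35.0% → the Premium plan
Referral: the Premium plan 81/209 = 38.8%, the Basic plan 60/206 = 29.1% → the Premium plan
Paid: the Premium plan 183/267 = 68.5%, the Basic plan 111/204 = 54.4% → the Premium plan
Affiliate: the Premium plan 112/138 = 81.2%, the Basic plan 166/222 = 74.8% → the Premium plan
Overall: the Premium plan 488/841 = 58.0%, the Basic plan 393/792 = 49.6% → the Premium plan
The Premium plan wins overall and in every signup group — no reversal.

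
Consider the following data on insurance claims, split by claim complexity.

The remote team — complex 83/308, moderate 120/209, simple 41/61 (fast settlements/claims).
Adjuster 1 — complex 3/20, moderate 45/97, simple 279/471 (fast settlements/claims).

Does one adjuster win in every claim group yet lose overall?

Yes

Complex: the remote team 83/308 = 26.9%, Adjuster 1 3/20 = 15.0% → the remote team
Moderate: the remote team 120/209 = 57.4%, Adjuster 1 45/97 = 46.4% → the remote team
Simple: the remote team 41/61 = 67.2%, Adjuster 1 279/471 = 59.2% → the remote team
Overall: the remote team 244/578 = 42.2%, Adjuster 1 327/588 = 55.6% → Adjuster 1
The remote team wins each claim group but Adjuster 1 wins overall — the comparison reverses. The remote team's claims skew toward complex, which has a lower base rate.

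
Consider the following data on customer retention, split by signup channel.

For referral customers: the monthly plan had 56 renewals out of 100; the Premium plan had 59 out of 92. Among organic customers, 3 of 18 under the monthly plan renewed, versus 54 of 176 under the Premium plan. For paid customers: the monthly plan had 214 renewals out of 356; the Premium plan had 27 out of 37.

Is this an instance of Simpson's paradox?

Yes

Referral: the monthly plan 56/100 = 56.0%, the Premium plan 59/92 = 64.1% → the Premium plan
Organic: the monthly plan 3/18 = 16.7%, the Premium plan 54/176 = 30.7% → the Premium plan
Paid: the monthly plan 214/356 = 60.1%, the Premium plan 27/37 = 73.0% → the Premium plan
Overall: the monthly plan 273/474 = 57.6%, the Premium plan 140/305 = 45.9% → the monthly plan
The Premium plan wins each signup group but the monthly plan wins overall — the comparison reverses. The Premium plan's customers skew toward organic, which has a lower base rate.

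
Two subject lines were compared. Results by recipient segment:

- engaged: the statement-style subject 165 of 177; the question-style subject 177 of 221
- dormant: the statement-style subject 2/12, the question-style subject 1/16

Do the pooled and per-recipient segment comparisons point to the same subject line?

Yes

Engaged: the statement-style subject 165/177 = 93.2%, the question-style subject 177/221 = 80.1% → the statement-style subject
Dormant: the statement-style subject 2/12 = 16.7%, the question-style subject 1/16 = 6.2% → the statement-style subject
Overall: the statement-style subject 167/189 = 88.4%, the question-style subject 178/237 = 75.1% → the statement-style subject
The statement-style subject wins overall and in every recipient group — no reversal.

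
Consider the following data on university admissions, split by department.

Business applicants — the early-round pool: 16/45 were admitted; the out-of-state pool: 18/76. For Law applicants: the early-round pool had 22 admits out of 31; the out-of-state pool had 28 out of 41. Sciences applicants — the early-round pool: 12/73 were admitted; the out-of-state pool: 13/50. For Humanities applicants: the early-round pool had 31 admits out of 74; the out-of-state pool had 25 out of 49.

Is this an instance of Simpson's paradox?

No

Business: the early-round pool 16/45 = 35.6%, the out-of-state pool 18/76 = 23.7% → the early-round pool
Law: the early-round pool 22/31 = 71.0%, the out-of-state pool 28/41 = 68.3% → the early-round pool
Sciences: the early-round pool 12/73 = 16.4%, the out-of-state pool 13/50 = 26.0% → the out-of-state pool
Humanities: the early-round pool 31/74 = 41.9%, the out-of-state pool 25/49 = 51.0% → the out-of-state pool
Overall: the early-round pool 81/223 = 36.3%, the out-of-state pool 84/216 = 38.9% → the out-of-state pool
Neither sweeps: the early-round pool wins 2 of 4 groups, the out-of-state pool wins 2. The out-of-state pool wins overall but not every group — no Simpson reversal.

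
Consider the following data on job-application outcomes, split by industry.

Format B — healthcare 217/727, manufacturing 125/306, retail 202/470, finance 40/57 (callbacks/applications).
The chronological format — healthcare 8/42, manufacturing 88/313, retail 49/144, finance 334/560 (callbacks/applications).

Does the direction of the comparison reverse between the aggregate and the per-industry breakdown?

Healthcare: Format B 217/727 = 29.8%, the chronological format 8/42 = 19.0% → Format B
Manufacturing: Format B 125/306 = 40.8%, the chronological format 88/313 = 28.1% → Format B
Retail: Format B 202/470 = 43.0%, the chronological format 49/144 = 34.0% → Format B
Finance: Format B 40/57 = 70.2%, the chronological format 334/560 = 59.6% → Format B
Overall: Format B 584/1560 = 37.4%, the chronological format 479/1059 = 45.2% → the chronological format
Format B wins each industry group but the chronological format wins overall — the comparison reverses. Format B's applications skew toward healthcare, which has a lower base rate.

Yes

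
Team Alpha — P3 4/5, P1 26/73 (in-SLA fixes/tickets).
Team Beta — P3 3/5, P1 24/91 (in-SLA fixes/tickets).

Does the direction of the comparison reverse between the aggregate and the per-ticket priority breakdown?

No

P3: Team Alpha 4/5 = 80.0%, Team Beta 3/5 = 60.0% → Team Alpha
P1: Team Alpha 26/73 = 35.6%, Team Beta 24/91 = 26.4% → Team Alpha
Overall: Team Alpha 30/78 = 38.5%, Team Beta 27/96 = 28.1% → Team Alpha
Team Alpha wins overall and in every ticket group — no reversal.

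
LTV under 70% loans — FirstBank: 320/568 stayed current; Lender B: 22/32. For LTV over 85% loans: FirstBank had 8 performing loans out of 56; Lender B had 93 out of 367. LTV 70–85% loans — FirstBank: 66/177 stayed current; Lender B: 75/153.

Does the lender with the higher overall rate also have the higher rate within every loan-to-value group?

No

LTV under 70%: FirstBank 320/568 = 56.3%, Lender B 22/32 = 68.8% → Lender B
LTV over 85%: FirstBank 8/56 = 14.3%, Lender B 93/367 = 25.3% → Lender B
LTV 70–85%: FirstBank 66/177 = 37.3%, Lender B 75/153 = 49.0% → Lender B
Overall: FirstBank 394/801 = 49.2%, Lender B 190/552 = 34.4% → FirstBank
Lender B wins each loan-to-value group but FirstBank wins overall — the comparison reverses. Lender B's loans skew toward LTV over 85%, which has a lower base rate.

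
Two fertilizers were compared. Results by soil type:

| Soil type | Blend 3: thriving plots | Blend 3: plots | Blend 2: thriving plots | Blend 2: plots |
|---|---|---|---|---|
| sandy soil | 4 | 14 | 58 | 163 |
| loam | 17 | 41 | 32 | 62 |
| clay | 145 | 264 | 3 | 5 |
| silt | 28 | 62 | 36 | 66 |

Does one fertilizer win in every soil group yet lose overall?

Yes

Sandy soil: Blend 3 4/14 = 28.6%, Blend 2 58/163 = 35.6% → Blend 2
Loam: Blend 3 17/41 = 41.5%, Blend 2 32/62 = 51.6% → Blend 2
Clay: Blend 3 145/264 = 54.9%, Blend 2 3/5 = 60.0% → Blend 2
Silt: Blend 3 28/62 = 45.2%, Blend 2 36/66 = 54.5% → Blend 2
Overall: Blend 3 194/381 = 50.9%, Blend 2 129/296 = 43.6% → Blend 3
Blend 2 wins each soil group but Blend 3 wins overall — the comparison reverses. Blend 2's plots skew toward sandy soil, which has a lower base rate.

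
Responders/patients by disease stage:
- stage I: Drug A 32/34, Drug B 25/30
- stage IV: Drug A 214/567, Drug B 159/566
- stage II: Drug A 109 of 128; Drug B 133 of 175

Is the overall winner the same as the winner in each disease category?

Stage I: Drug A 32/34 = 94.1%, Drug B 25/30 = 83.3% → Drug A
Stage IV: Drug A 214/567 = 37.7%, Drug B 159/566 = 28.1% → Drug A
Stage II: Drug A 109/128 = 85.2%, Drug B 133/175 = 76.0% → Drug A
Overall: Drug A 355/729 = 48.7%, Drug B 317/771 = 41.1% → Drug A
Drug A wins overall and in every disease group — no reversal.

Yes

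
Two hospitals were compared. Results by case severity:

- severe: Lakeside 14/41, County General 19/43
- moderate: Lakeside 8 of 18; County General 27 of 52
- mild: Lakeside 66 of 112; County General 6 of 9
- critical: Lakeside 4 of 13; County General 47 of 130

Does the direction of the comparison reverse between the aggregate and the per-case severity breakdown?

Severe: Lakeside 14/41 = 34.1%, County General 19/43 = 44.2% → County General
Moderate: Lakeside 8/18 = 44.4%, County General 27/52 = 51.9% → County General
Mild: Lakeside 66/112 = 58.9%, County General 6/9 = 66.7% → County General
Critical: Lakeside 4/13 = 30.8%, County General 47/130 = 36.2% → County General
Overall: Lakeside 92/184 = 50.0%, County General 99/234 = 42.3% → Lakeside
County General wins each case group but Lakeside wins overall — the comparison reverses. County General's patients skew toward critical, which has a lower base rate.

Yes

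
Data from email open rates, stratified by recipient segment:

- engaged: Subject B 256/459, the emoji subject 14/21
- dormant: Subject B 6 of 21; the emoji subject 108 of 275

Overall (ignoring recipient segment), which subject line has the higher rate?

Subject B

Engaged: Subject B 256/459 = 55.8%, the emoji subject 14/21 = 66.7% → the emoji subject
Dormant: Subject B 6/21 = 28.6%, the emoji subject 108/275 = 39.3% → the emoji subject
Overall: Subject B 262/480 = 54.6%, the emoji subject 122/296 = 41.2% → Subject B
(The emoji subject wins every recipient group but Subject B wins overall — the emoji subject's sends skew toward the low-rate dormant group.)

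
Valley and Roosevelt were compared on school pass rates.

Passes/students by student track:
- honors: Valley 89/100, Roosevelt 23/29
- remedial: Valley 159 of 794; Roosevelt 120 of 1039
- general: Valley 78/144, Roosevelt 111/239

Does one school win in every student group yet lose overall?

Honors: Valley 89/100 = 89.0%, Roosevelt 23/29 = 79.3% → Valley
Remedial: Valley 159/794 = 20.0%, Roosevelt 120/1039 = 11.5% → Valley
General: Valley 78/144 = 54.2%, Roosevelt 111/239 = 46.4% → Valley
Overall: Valley 326/1038 = 31.4%, Roosevelt 254/1307 = 19.4% → Valley
Valley wins overall and in every student group — no reversal.

No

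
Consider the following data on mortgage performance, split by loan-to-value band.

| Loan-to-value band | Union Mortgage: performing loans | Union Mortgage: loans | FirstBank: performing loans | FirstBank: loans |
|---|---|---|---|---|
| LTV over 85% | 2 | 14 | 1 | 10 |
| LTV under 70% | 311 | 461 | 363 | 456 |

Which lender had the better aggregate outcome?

FirstBank

LTV over 85%: Union Mortgage 2/14 = 14.3%, FirstBank 1/10 = 10.0% → Union Mortgage
LTV under 70%: Union Mortgage 311/461 = 67.5%, FirstBank 363/456 = 79.6% → FirstBank
Overall: Union Mortgage 313/475 = 65.9%, FirstBank 364/466 = 78.1% → FirstBank
(Neither sweeps every loan-to-value group, but FirstBank has the higher pooled rate.)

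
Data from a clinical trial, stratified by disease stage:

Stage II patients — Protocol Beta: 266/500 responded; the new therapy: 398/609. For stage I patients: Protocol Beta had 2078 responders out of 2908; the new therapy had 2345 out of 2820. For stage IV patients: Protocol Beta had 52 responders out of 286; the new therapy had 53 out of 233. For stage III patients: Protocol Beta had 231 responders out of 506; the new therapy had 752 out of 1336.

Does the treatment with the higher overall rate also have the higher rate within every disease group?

Yes

Stage II: Protocol Beta 266/500 = 53.2%, the new therapy 398/609 = 65.4% → the new therapy
Stage I: Protocol Beta 2078/2908 = 71.5%, the new therapy 2345/2820 = 83.2% → the new therapy
Stage IV: Protocol Beta 52/286 = 18.2%, the new therapy 53/233 = 22.7% → the new therapy
Stage III: Protocol Beta 231/506 = 45.7%, the new therapy 752/1336 = 56.3% → the new therapy
Overall: Protocol Beta 2627/4200 = 62.5%, the new therapy 3548/4998 = 71.0% → the new therapy
The new therapy wins overall and in every disease group — no reversal.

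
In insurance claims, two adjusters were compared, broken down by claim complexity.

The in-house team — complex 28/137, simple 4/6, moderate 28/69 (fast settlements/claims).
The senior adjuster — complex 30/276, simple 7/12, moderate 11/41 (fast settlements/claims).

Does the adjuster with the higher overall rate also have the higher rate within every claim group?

Complex: the in-house team 28/137 = 20.4%, the senior adjuster 30/276 = 10.9% → the in-house team
Simple: the in-house team 4/6 = 66.7%, the senior adjuster 7/12 = 58.3% → the in-house team
Moderate: the in-house team 28/69 = 40.6%, the senior adjuster 11/41 = 26.8% → the in-house team
Overall: the in-house team 60/212 = 28.3%, the senior adjuster 48/329 = 14.6% → the in-house team
The in-house team wins overall and in every claim group — no reversal.

Yes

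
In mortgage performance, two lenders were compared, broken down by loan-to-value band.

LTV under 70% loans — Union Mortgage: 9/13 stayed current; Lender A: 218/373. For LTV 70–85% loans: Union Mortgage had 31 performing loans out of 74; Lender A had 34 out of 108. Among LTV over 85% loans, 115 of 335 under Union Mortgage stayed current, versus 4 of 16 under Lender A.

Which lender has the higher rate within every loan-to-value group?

Union Mortgage

LTV under 70%: Union Mortgage 9/13 = 69.2%, Lender A 218/373 = 58.4% → Union Mortgage
LTV 70–85%: Union Mortgage 31/74 = 41.9%, Lender A 34/108 = 31.5% → Union Mortgage
LTV over 85%: Union Mortgage 115/335 = 34.3%, Lender A 4/16 = 25.0% → Union Mortgage
Union Mortgage has the higher rate in all 3 groups.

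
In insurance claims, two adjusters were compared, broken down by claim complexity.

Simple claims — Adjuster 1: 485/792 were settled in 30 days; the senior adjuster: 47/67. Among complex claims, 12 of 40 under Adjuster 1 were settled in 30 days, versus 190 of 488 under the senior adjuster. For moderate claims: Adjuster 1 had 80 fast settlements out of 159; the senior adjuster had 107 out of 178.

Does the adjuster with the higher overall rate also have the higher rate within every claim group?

Simple: Adjuster 1 485/792 = 61.2%, the senior adjuster 47/67 = 70.1% → the senior adjuster
Complex: Adjuster 1 12/40 = 30.0%, the senior adjuster 190/488 = 38.9% → the senior adjuster
Moderate: Adjuster 1 80/159 = 50.3%, the senior adjuster 107/178 = 60.1% → the senior adjuster
Overall: Adjuster 1 577/991 = 58.2%, the senior adjuster 344/733 = 46.9% → Adjuster 1
The senior adjuster wins each claim group but Adjuster 1 wins overall — the comparison reverses. The senior adjuster's claims skew toward complex, which has a lower base rate.

No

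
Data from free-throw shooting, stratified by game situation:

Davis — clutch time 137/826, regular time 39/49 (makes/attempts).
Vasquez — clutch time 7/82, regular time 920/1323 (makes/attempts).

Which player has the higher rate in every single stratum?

Davis

Clutch time: Davis 137/826 = 16.6%, Vasquez 7/82 = 8.5% → Davis
Regular time: Davis 39/49 = 79.6%, Vasquez 920/1323 = 69.5% → Davis
Davis has the higher rate in both groups.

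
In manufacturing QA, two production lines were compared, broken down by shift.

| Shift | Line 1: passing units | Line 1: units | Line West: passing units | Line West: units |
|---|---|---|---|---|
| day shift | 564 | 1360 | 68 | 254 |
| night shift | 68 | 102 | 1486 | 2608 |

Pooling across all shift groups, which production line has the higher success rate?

Line West

Day shift: Line 1 564/1360 = 41.5%, Line West 68/254 = 26.8% → Line 1
Night shift: Line 1 68/102 = 66.7%, Line West 1486/2608 = 57.0% → Line 1
Overall: Line 1 632/1462 = 43.2%, Line West 1554/2862 = 54.3% → Line West
(Line 1 wins every shift group but Line West wins overall — Line 1's units skew toward the low-rate day shift group.)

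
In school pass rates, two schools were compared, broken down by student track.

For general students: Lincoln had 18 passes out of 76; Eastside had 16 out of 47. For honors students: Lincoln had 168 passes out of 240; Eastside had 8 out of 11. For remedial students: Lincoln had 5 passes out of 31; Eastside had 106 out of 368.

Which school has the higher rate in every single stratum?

Eastside

General: Lincoln 18/76 = 23.7%, Eastside 16/47 = 34.0% → Eastside
Honors: Lincoln 168/240 = 70.0%, Eastside 8/11 = 72.7% → Eastside
Remedial: Lincoln 5/31 = 16.1%, Eastside 106/368 = 28.8% → Eastside
Eastside has the higher rate in all 3 groups.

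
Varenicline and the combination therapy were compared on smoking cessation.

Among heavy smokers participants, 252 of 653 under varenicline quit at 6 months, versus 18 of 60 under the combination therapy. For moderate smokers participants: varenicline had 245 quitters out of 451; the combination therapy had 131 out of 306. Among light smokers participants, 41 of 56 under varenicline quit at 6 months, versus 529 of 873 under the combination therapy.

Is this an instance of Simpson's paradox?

Heavy smokers: varenicline 252/653 = 38.6%, the combination therapy 18/60 = 30.0% → varenicline
Moderate smokers: varenicline 245/451 = 54.3%, the combination therapy 131/306 = 42.8% → varenicline
Light smokers: varenicline 41/56 = 73.2%, the combination therapy 529/873 = 60.6% → varenicline
Overall: varenicline 538/1160 = 46.4%, the combination therapy 678/1239 = 54.7% → the combination therapy
Varenicline wins each dependence group but the combination therapy wins overall — the comparison reverses. Varenicline's participants skew toward heavy smokers, which has a lower base rate.

Yes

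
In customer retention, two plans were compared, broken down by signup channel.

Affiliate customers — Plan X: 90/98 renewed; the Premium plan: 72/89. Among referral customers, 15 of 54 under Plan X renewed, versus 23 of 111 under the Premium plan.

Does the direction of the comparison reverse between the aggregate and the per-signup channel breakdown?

Affiliate: Plan X 90/98 = 91.8%, the Premium plan 72/89 = 80.9% → Plan X
Referral: Plan X 15/54 = 27.8%, the Premium plan 23/111 = 20.7% → Plan X
Overall: Plan X 105/152 = 69.1%, the Premium plan 95/200 = 47.5% → Plan X
Plan X wins overall and in every signup group — no reversal.

No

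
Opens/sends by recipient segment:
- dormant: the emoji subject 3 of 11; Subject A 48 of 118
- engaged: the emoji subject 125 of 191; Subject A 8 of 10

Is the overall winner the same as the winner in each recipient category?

No

Dormant: the emoji subject 3/11 = 27.3%, Subject A 48/118 = 40.7% → Subject A
Engaged: the emoji subject 125/191 = 65.4%, Subject A 8/10 = 80.0% → Subject A
Overall: the emoji subject 128/202 = 63.4%, Subject A 56/128 = 43.8% → the emoji subject
Subject A wins each recipient group but the emoji subject wins overall — the comparison reverses. Subject A's sends skew toward dormant, which has a lower base rate.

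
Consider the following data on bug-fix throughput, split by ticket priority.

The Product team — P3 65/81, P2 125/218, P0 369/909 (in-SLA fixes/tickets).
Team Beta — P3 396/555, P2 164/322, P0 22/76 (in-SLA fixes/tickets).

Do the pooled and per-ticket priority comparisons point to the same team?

No

P3: the Product team 65/81 = 80.2%, Team Beta 396/555 = 71.4% → the Product team
P2: the Product team 125/218 = 57.3%, Team Beta 164/322 = 50.9% → the Product team
P0: the Product team 369/909 = 40.6%, Team Beta 22/76 = 28.9% → the Product team
Overall: the Product team 559/1208 = 46.3%, Team Beta 582/953 = 61.1% → Team Beta
The Product team wins each ticket group but Team Beta wins overall — the comparison reverses. The Product team's tickets skew toward P0, which has a lower base rate.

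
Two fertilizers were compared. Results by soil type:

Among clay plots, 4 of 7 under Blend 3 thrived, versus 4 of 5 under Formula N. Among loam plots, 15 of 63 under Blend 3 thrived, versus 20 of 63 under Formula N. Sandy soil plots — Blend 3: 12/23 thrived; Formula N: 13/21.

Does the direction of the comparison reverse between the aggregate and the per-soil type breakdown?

Clay: Blend 3 4/7 = 57.1%, Formula N 4/5 = 80.0% → Formula N
Loam: Blend 3 15/63 = 23.8%, Formula N 20/63 = 31.7% → Formula N
Sandy soil: Blend 3 12/23 = 52.2%, Formula N 13/21 = 61.9% → Formula N
Overall: Blend 3 31/93 = 33.3%, Formula N 37/89 = 41.6% → Formula N
Formula N wins overall and in every soil group — no reversal.

No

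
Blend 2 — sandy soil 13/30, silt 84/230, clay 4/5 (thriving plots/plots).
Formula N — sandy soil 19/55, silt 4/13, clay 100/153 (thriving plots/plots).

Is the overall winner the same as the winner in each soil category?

No

Sandy soil: Blend 2 13/30 = 43.3%, Formula N 19/55 = 34.5% → Blend 2
Silt: Blend 2 84/230 = 36.5%, Formula N 4/13 = 30.8% → Blend 2
Clay: Blend 2 4/5 = 80.0%, Formula N 100/153 = 65.4% → Blend 2
Overall: Blend 2 101/265 = 38.1%, Formula N 123/221 = 55.7% → Formula N
Blend 2 wins each soil group but Formula N wins overall — the comparison reverses. Blend 2's plots skew toward silt, which has a lower base rate.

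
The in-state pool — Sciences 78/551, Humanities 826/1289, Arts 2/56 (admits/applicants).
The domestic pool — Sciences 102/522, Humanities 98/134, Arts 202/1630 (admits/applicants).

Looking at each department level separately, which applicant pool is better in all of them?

Sciences: the in-state pool 78/551 = 14.2%, the domestic pool 102/522 = 19.5% → the domestic pool
Humanities: the in-state pool 826/1289 = 64.1%, the domestic pool 98/134 = 73.1% → the domestic pool
Arts: the in-state pool 2/56 = 3.6%, the domestic pool 202/1630 = 12.4% → the domestic pool
The domestic pool has the higher rate in all 3 groups.

the domestic pool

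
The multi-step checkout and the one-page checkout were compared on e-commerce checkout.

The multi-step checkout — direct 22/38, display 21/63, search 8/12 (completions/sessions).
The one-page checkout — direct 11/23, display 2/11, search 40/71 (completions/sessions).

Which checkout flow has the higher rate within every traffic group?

the multi-step checkout

Direct: the multi-step checkout 22/38 = 57.9%, the one-page checkout 11/23 = 47.8% → the multi-step checkout
Display: the multi-step checkout 21/63 = 33.3%, the one-page checkout 2/11 = 18.2% → the multi-step checkout
Search: the multi-step checkout 8/12 = 66.7%, the one-page checkout 40/71 = 56.3% → the multi-step checkout
The multi-step checkout has the higher rate in all 3 groups.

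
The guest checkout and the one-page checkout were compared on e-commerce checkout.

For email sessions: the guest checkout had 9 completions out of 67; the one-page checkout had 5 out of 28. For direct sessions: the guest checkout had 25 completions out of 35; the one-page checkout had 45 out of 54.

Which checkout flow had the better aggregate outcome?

the one-page checkout

Email: the guest checkout 9/67 = 13.4%, the one-page checkout 5/28 = 17.9% → the one-page checkout
Direct: the guest checkout 25/35 = 71.4%, the one-page checkout 45/54 = 83.3% → the one-page checkout
Overall: the guest checkout 34/102 = 33.3%, the one-page checkout 50/82 = 61.0% → the one-page checkout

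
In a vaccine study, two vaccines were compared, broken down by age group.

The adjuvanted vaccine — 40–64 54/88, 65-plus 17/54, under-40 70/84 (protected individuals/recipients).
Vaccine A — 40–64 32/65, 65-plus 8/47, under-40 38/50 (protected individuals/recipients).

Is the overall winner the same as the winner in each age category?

40–64: the adjuvanted vaccine 54/88 = 61.4%, Vaccine A 32/65 = 49.2% → the adjuvanted vaccine
65-plus: the adjuvanted vaccine 17/54 = 31.5%, Vaccine A 8/47 = 17.0% → the adjuvanted vaccine
Under-40: the adjuvanted vaccine 70/84 = 83.3%, Vaccine A 38/50 = 76.0% → the adjuvanted vaccine
Overall: the adjuvanted vaccine 141/226 = 62.4%, Vaccine A 78/162 = 48.1% → the adjuvanted vaccine
The adjuvanted vaccine wins overall and in every age group — no reversal.

Yes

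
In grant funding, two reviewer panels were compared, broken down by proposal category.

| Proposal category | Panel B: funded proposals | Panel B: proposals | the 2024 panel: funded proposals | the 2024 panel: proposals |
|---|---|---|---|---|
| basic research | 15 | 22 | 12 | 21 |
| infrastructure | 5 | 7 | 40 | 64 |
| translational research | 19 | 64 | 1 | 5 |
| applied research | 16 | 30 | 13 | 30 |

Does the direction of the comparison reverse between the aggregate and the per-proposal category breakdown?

Basic research: Panel B 15/22 = 68.2%, the 2024 panel 12/21 = 57.1% → Panel B
Infrastructure: Panel B 5/7 = 71.4%, the 2024 panel 40/64 = 62.5% → Panel B
Translational research: Panel B 19/64 = 29.7%, the 2024 panel 1/5 = 20.0% → Panel B
Applied research: Panel B 16/30 = 53.3%, the 2024 panel 13/30 = 43.3% → Panel B
Overall: Panel B 55/123 = 44.7%, the 2024 panel 66/120 = 55.0% → the 2024 panel
Panel B wins each proposal group but the 2024 panel wins overall — the comparison reverses. Panel B's proposals skew toward translational research, which has a lower base rate.

Yes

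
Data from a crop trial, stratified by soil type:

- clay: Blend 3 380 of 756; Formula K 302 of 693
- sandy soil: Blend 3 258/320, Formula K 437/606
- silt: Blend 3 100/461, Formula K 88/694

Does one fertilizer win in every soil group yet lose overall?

No

Clay: Blend 3 380/756 = 50.3%, Formula K 302/693 = 43.6% → Blend 3
Sandy soil: Blend 3 258/320 = 80.6%, Formula K 437/606 = 72.1% → Blend 3
Silt: Blend 3 100/461 = 21.7%, Formula K 88/694 = 12.7% → Blend 3
Overall: Blend 3 738/1537 = 48.0%, Formula K 827/1993 = 41.5% → Blend 3
Blend 3 wins overall and in every soil group — no reversal.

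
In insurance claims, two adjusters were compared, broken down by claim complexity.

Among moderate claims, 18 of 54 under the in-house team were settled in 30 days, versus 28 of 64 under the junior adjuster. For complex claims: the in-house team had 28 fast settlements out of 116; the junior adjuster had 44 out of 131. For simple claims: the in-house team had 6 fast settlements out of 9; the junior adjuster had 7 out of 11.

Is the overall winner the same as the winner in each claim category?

Moderate: the in-house team 18/54 = 33.3%, the junior adjuster 28/64 = 43.8% → the junior adjuster
Complex: the in-house team 28/116 = 24.1%, the junior adjuster 44/131 = 33.6% → the junior adjuster
Simple: the in-house team 6/9 = 66.7%, the junior adjuster 7/11 = 63.6% → the in-house team
Overall: the in-house team 52/179 = 29.1%, the junior adjuster 79/206 = 38.3% → the junior adjuster
Neither sweeps: the in-house team wins 1 of 3 groups, the junior adjuster wins 2. The junior adjuster wins overall but not every group — no Simpson reversal.

No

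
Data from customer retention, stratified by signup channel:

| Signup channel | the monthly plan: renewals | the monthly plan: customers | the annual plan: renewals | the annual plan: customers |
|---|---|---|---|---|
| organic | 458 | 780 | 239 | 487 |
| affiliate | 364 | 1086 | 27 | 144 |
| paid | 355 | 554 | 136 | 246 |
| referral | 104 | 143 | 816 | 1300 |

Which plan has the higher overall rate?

the annual plan

Organic: the monthly plan 458/780 = 58.7%, the annual plan 239/487 = 49.1% → the monthly plan
Affiliate: the monthly plan 364/1086 = 33.5%, the annual plan 27/144 = 18.8% → the monthly plan
Paid: the monthly plan 355/554 = 64.1%, the annual plan 136/246 = 55.3% → the monthly plan
Referral: the monthly plan 104/143 = 72.7%, the annual plan 816/1300 = 62.8% → the monthly plan
Overall: the monthly plan 1281/2563 = 50.0%, the annual plan 1218/2177 = 55.9% → the annual plan
(The monthly plan wins every signup group but the annual plan wins overall — the monthly plan's customers skew toward the low-rate affiliate group.)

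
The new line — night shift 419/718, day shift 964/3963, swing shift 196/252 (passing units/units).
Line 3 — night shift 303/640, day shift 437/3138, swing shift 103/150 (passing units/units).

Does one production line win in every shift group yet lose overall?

No

Night shift: the new line 419/718 = 58.4%, Line 3 303/640 = 47.3% → the new line
Day shift: the new line 964/3963 = 24.3%, Line 3 437/3138 = 13.9% → the new line
Swing shift: the new line 196/252 = 77.8%, Line 3 103/150 = 68.7% → the new line
Overall: the new line 1579/4933 = 32.0%, Line 3 843/3928 = 21.5% → the new line
The new line wins overall and in every shift group — no reversal.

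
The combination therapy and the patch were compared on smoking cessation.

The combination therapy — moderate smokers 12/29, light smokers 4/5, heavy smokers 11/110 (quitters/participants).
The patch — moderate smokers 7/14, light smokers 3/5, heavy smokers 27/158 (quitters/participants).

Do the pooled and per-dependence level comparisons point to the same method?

No

Moderate smokers: the combination therapy 12/29 = 41.4%, the patch 7/14 = 50.0% → the patch
Light smokers: the combination therapy 4/5 = 80.0%, the patch 3/5 = 60.0% → the combination therapy
Heavy smokers: the combination therapy 11/110 = 10.0%, the patch 27/158 = 17.1% → the patch
Overall: the combination therapy 27/144 = 18.8%, the patch 37/177 = 20.9% → the patch
Neither sweeps: the combination therapy wins 1 of 3 groups, the patch wins 2. The patch wins overall but not every group — no Simpson reversal.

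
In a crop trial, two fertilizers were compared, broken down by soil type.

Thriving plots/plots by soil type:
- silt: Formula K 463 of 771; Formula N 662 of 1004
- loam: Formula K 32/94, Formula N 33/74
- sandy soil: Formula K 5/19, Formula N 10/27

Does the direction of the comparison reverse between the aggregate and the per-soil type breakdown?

No

Silt: Formula K 463/771 = 60.1%, Formula N 662/1004 = 65.9% → Formula N
Loam: Formula K 32/94 = 34.0%, Formula N 33/74 = 44.6% → Formula N
Sandy soil: Formula K 5/19 = 26.3%, Formula N 10/27 = 37.0% → Formula N
Overall: Formula K 500/884 = 56.6%, Formula N 705/1105 = 63.8% → Formula N
Formula N wins overall and in every soil group — no reversal.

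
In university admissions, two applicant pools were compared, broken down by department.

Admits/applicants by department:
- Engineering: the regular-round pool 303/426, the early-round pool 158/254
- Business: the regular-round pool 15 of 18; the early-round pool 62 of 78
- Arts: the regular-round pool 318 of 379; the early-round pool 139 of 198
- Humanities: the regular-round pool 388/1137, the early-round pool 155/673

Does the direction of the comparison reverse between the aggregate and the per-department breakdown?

Engineering: the regular-round pool 303/426 = 71.1%, the early-round pool 158/254 = 62.2% → the regular-round pool
Business: the regular-round pool 15/18 = 83.3%, the early-round pool 62/78 = 79.5% → the regular-round pool
Arts: the regular-round pool 318/379 = 83.9%, the early-round pool 139/198 = 70.2% → the regular-round pool
Humanities: the regular-round pool 388/1137 = 34.1%, the early-round pool 155/673 = 23.0% → the regular-round pool
Overall: the regular-round pool 1024/1960 = 52.2%, the early-round pool 514/1203 = 42.7% → the regular-round pool
The regular-round pool wins overall and in every department group — no reversal.

No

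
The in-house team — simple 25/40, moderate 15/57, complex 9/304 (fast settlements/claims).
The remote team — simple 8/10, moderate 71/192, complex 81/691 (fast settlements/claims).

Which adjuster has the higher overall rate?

the remote team

Simple: the in-house team 25/40 = 62.5%, the remote team 8/10 = 80.0% → the remote team
Moderate: the in-house team 15/57 = 26.3%, the remote team 71/192 = 37.0% → the remote team
Complex: the in-house team 9/304 = 3.0%, the remote team 81/691 = 11.7% → the remote team
Overall: the in-house team 49/401 = 12.2%, the remote team 160/893 = 17.9% → the remote team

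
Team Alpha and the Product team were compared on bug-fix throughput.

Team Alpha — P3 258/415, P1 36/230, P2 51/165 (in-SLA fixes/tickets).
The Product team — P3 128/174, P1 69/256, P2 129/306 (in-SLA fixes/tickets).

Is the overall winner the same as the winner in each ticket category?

Yes

P3: Team Alpha 258/415 = 62.2%, the Product team 128/174 = 73.6% → the Product team
P1: Team Alpha 36/230 = 15.7%, the Product team 69/256 = 27.0% → the Product team
P2: Team Alpha 51/165 = 30.9%, the Product team 129/306 = 42.2% → the Product team
Overall: Team Alpha 345/810 = 42.6%, the Product team 326/736 = 44.3% → the Product team
The Product team wins overall and in every ticket group — no reversal.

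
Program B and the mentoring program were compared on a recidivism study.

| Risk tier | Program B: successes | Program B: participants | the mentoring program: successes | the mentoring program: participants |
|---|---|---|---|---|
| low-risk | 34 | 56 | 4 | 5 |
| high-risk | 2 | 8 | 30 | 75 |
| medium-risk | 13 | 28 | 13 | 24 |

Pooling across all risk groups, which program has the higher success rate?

Low-risk: Program B 34/56 = 60.7%, the mentoring program 4/5 = 80.0% → the mentoring program
High-risk: Program B 2/8 = 25.0%, the mentoring program 30/75 = 40.0% → the mentoring program
Medium-risk: Program B 13/28 = 46.4%, the mentoring program 13/24 = 54.2% → the mentoring program
Overall: Program B 49/92 = 53.3%, the mentoring program 47/104 = 45.2% → Program B
(The mentoring program wins every risk group but Program B wins overall — the mentoring program's participants skew toward the low-rate high-risk group.)

Program B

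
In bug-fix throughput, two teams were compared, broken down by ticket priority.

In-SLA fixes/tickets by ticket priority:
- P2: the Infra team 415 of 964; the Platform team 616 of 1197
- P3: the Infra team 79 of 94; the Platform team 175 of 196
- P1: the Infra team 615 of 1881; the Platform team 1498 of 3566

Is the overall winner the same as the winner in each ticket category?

Yes

P2: the Infra team 415/964 = 43.0%, the Platform team 616/1197 = 51.5% → the Platform team
P3: the Infra team 79/94 = 84.0%, the Platform team 175/196 = 89.3% → the Platform team
P1: the Infra team 615/1881 = 32.7%, the Platform team 1498/3566 = 42.0% → the Platform team
Overall: the Infra team 1109/2939 = 37.7%, the Platform team 2289/4959 = 46.2% → the Platform team
The Platform team wins overall and in every ticket group — no reversal.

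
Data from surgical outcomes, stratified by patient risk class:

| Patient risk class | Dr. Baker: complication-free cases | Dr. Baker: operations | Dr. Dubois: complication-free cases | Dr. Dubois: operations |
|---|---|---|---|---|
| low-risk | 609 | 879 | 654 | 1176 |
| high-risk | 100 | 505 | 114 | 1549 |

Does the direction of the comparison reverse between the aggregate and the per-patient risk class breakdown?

No

Low-risk: Dr. Baker 609/879 = 69.3%, Dr. Dubois 654/1176 = 55.6% → Dr. Baker
High-risk: Dr. Baker 100/505 = 19.8%, Dr. Dubois 114/1549 = 7.4% → Dr. Baker
Overall: Dr. Baker 709/1384 = 51.2%, Dr. Dubois 768/2725 = 28.2% → Dr. Baker
Dr. Baker wins overall and in every patient risk group — no reversal.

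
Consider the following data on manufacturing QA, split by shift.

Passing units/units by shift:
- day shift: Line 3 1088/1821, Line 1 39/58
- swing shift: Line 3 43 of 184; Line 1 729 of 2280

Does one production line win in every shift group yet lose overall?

Yes

Day shift: Line 3 1088/1821 = 59.7%, Line 1 39/58 = 67.2% → Line 1
Swing shift: Line 3 43/184 = 23.4%, Line 1 729/2280 = 32.0% → Line 1
Overall: Line 3 1131/2005 = 56.4%, Line 1 768/2338 = 32.8% → Line 3
Line 1 wins each shift group but Line 3 wins overall — the comparison reverses. Line 1's units skew toward swing shift, which has a lower base rate.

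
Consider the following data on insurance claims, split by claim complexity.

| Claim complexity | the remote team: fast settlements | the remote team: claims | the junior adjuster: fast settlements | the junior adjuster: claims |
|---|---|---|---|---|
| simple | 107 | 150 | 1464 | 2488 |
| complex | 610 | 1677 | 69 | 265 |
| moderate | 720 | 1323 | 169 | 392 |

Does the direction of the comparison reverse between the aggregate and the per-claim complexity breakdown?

Yes

Simple: the remote team 107/150 = 71.3%, the junior adjuster 1464/2488 = 58.8% → the remote team
Complex: the remote team 610/1677 = 36.4%, the junior adjuster 69/265 = 26.0% → the remote team
Moderate: the remote team 720/1323 = 54.4%, the junior adjuster 169/392 = 43.1% → the remote team
Overall: the remote team 1437/3150 = 45.6%, the junior adjuster 1702/3145 = 54.1% → the junior adjuster
The remote team wins each claim group but the junior adjuster wins overall — the comparison reverses. The remote team's claims skew toward complex, which has a lower base rate.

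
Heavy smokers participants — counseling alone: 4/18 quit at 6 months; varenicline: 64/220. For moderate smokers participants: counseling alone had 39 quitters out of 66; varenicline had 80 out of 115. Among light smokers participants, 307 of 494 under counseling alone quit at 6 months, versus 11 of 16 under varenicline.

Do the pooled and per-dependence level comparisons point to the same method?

Heavy smokers: counseling alone 4/18 = 22.2%, varenicline 64/220 = 29.1% → varenicline
Moderate smokers: counseling alone 39/66 = 59.1%, varenicline 80/115 = 69.6% → varenicline
Light smokers: counseling alone 307/494 = 62.1%, varenicline 11/16 = 68.8% → varenicline
Overall: counseling alone 350/578 = 60.6%, varenicline 155/351 = 44.2% → counseling alone
Varenicline wins each dependence group but counseling alone wins overall — the comparison reverses. Varenicline's participants skew toward heavy smokers, which has a lower base rate.

No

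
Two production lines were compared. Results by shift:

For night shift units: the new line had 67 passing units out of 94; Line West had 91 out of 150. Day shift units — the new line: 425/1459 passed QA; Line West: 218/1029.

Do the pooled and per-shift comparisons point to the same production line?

Night shift: the new line 67/94 = 71.3%, Line West 91/150 = 60.7% → the new line
Day shift: the new line 425/1459 = 29.1%, Line West 218/1029 = 21.2% → the new line
Overall: the new line 492/1553 = 31.7%, Line West 309/1179 = 26.2% → the new line
The new line wins overall and in every shift group — no reversal.

Yes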